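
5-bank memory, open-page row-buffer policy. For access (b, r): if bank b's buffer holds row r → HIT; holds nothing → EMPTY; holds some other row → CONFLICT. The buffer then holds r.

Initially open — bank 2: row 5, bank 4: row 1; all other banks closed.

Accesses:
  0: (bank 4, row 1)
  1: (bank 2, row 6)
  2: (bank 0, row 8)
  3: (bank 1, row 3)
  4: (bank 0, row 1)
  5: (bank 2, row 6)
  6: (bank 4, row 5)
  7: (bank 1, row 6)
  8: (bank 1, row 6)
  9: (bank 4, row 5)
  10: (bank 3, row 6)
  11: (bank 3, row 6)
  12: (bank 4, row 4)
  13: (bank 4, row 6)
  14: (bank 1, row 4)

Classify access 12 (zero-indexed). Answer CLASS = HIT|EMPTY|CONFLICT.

CLASS = CONFLICT

  [0] b4 r1: had r1 ⇒ H
  [1] b2 r6: had r5 ⇒ C
  [2] b0 r8: no row ⇒ E
  [3] b1 r3: no row ⇒ E
  [4] b0 r1: had r8 ⇒ C
  [5] b2 r6: had r6 ⇒ H
  [6] b4 r5: had r1 ⇒ C
  [7] b1 r6: had r3 ⇒ C
  [8] b1 r6: had r6 ⇒ H
  [9] b4 r5: had r5 ⇒ H
  [10] b3 r6: no row ⇒ E
  [11] b3 r6: had r6 ⇒ H
  [12] b4 r4: had r5 ⇒ C
  [13] b4 r6: had r4 ⇒ C
  [14] b1 r4: had r6 ⇒ C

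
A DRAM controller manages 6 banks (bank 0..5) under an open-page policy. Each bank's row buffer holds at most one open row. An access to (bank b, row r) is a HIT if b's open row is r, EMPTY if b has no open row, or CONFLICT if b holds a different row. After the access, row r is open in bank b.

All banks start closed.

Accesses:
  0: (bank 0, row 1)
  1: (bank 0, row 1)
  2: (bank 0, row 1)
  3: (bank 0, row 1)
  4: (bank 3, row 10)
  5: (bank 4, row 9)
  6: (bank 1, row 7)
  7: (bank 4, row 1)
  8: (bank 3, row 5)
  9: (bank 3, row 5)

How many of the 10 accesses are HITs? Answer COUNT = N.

#0 (0,1) E
#1 (0,1) H  (was 1)
#2 (0,1) H  (was 1)
#3 (0,1) H  (was 1)
#4 (3,10) E
#5 (4,9) E
#6 (1,7) E
#7 (4,1) C  (was 9)
#8 (3,5) C  (was 10)
#9 (3,5) H  (was 5)

COUNT = 4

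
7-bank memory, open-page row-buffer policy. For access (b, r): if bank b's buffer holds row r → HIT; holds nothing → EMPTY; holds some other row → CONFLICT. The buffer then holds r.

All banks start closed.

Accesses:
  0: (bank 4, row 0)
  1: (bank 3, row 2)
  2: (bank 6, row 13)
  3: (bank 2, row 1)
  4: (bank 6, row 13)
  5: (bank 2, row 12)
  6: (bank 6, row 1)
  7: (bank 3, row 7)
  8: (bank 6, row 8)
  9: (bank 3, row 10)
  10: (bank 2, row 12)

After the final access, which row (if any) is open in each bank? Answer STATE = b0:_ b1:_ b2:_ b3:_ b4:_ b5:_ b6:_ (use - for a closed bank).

0: bank 4 row 0 — prev None → EMPTY
1: bank 3 row 2 — prev None → EMPTY
2: bank 6 row 13 — prev None → EMPTY
3: bank 2 row 1 — prev None → EMPTY
4: bank 6 row 13 — prev 13 → HIT
5: bank 2 row 12 — prev 1 → CONFLICT
6: bank 6 row 1 — prev 13 → CONFLICT
7: bank 3 row 7 — prev 2 → CONFLICT
8: bank 6 row 8 — prev 1 → CONFLICT
9: bank 3 row 10 — prev 7 → CONFLICT
10: bank 2 row 12 — prev 12 → HIT

STATE = b0:- b1:- b2:12 b3:10 b4:0 b5:- b6:8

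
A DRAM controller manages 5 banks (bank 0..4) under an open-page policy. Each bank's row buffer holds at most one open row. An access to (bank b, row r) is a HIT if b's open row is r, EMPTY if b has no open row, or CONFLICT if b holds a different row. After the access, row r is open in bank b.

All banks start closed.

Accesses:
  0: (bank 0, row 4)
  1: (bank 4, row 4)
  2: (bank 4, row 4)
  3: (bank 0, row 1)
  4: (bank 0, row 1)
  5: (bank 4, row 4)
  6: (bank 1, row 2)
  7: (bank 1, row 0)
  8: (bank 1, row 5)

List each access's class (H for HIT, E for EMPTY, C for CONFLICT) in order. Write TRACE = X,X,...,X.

0: bank 0 row 4 — prev None → EMPTY
1: bank 4 row 4 — prev None → EMPTY
2: bank 4 row 4 — prev 4 → HIT
3: bank 0 row 1 — prev 4 → CONFLICT
4: bank 0 row 1 — prev 1 → HIT
5: bank 4 row 4 — prev 4 → HIT
6: bank 1 row 2 — prev None → EMPTY
7: bank 1 row 0 — prev 2 → CONFLICT
8: bank 1 row 5 — prev 0 → CONFLICT

TRACE = E,E,H,C,H,H,E,C,C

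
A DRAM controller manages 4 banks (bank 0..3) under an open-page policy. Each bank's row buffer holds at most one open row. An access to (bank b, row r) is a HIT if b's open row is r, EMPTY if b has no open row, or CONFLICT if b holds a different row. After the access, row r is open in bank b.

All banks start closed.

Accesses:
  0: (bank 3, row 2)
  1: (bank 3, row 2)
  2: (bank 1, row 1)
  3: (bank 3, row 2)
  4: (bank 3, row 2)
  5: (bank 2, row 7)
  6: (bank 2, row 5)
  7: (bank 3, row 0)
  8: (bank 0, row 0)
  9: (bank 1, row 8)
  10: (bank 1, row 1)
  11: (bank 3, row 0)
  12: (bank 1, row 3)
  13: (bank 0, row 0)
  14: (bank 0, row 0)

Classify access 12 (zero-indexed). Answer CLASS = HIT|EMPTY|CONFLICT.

0: bank 3 row 2 — prev None → EMPTY
1: bank 3 row 2 — prev 2 → HIT
2: bank 1 row 1 — prev None → EMPTY
3: bank 3 row 2 — prev 2 → HIT
4: bank 3 row 2 — prev 2 → HIT
5: bank 2 row 7 — prev None → EMPTY
6: bank 2 row 5 — prev 7 → CONFLICT
7: bank 3 row 0 — prev 2 → CONFLICT
8: bank 0 row 0 — prev None → EMPTY
9: bank 1 row 8 — prev 1 → CONFLICT
10: bank 1 row 1 — prev 8 → CONFLICT
11: bank 3 row 0 — prev 0 → HIT
12: bank 1 row 3 — prev 1 → CONFLICT
13: bank 0 row 0 — prev 0 → HIT
14: bank 0 row 0 — prev 0 → HIT

CLASS = CONFLICT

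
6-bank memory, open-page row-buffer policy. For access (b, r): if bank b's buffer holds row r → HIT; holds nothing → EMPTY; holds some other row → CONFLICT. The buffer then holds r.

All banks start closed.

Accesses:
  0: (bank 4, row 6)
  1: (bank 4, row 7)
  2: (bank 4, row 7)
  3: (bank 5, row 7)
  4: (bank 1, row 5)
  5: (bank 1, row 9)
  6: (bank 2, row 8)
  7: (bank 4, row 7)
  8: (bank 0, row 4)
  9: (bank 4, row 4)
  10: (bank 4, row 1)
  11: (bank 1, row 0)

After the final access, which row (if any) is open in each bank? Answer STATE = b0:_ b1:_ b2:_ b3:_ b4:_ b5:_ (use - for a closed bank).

STATE = b0:4 b1:0 b2:8 b3:- b4:1 b5:7

0: bank 4 row 6 — prev None → EMPTY
1: bank 4 row 7 — prev 6 → CONFLICT
2: bank 4 row 7 — prev 7 → HIT
3: bank 5 row 7 — prev None → EMPTY
4: bank 1 row 5 — prev None → EMPTY
5: bank 1 row 9 — prev 5 → CONFLICT
6: bank 2 row 8 — prev None → EMPTY
7: bank 4 row 7 — prev 7 → HIT
8: bank 0 row 4 — prev None → EMPTY
9: bank 4 row 4 — prev 7 → CONFLICT
10: bank 4 row 1 — prev 4 → CONFLICT
11: bank 1 row 0 — prev 9 → CONFLICT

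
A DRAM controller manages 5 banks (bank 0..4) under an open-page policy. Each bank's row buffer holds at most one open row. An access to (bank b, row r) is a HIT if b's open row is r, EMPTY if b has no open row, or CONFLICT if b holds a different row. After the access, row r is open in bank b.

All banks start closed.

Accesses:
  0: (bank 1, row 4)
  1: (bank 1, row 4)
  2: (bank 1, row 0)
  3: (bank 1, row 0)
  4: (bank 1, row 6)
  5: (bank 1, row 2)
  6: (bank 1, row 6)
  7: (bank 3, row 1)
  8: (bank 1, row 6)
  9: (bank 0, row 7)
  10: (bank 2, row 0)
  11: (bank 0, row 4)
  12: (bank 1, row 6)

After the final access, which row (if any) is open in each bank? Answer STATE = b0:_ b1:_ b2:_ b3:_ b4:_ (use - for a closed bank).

step 0: bank1 None->4 [EMPTY]
step 1: bank1 4->4 [HIT]
step 2: bank1 4->0 [CONFLICT]
step 3: bank1 0->0 [HIT]
step 4: bank1 0->6 [CONFLICT]
step 5: bank1 6->2 [CONFLICT]
step 6: bank1 2->6 [CONFLICT]
step 7: bank3 None->1 [EMPTY]
step 8: bank1 6->6 [HIT]
step 9: bank0 None->7 [EMPTY]
step 10: bank2 None->0 [EMPTY]
step 11: bank0 7->4 [CONFLICT]
step 12: bank1 6->6 [HIT]

STATE = b0:4 b1:6 b2:0 b3:1 b4:-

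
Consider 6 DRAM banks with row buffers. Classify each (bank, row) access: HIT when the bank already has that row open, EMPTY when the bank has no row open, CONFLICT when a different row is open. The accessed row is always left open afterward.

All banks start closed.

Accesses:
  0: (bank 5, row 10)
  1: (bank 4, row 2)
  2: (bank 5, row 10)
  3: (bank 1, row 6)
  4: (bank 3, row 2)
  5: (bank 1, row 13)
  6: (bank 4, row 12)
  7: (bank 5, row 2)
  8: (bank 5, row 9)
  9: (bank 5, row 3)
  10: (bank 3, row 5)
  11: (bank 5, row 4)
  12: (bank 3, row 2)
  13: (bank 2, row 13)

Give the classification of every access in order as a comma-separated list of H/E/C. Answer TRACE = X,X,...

0: bank 5 row 10 — prev None → EMPTY
1: bank 4 row 2 — prev None → EMPTY
2: bank 5 row 10 — prev 10 → HIT
3: bank 1 row 6 — prev None → EMPTY
4: bank 3 row 2 — prev None → EMPTY
5: bank 1 row 13 — prev 6 → CONFLICT
6: bank 4 row 12 — prev 2 → CONFLICT
7: bank 5 row 2 — prev 10 → CONFLICT
8: bank 5 row 9 — prev 2 → CONFLICT
9: bank 5 row 3 — prev 9 → CONFLICT
10: bank 3 row 5 — prev 2 → CONFLICT
11: bank 5 row 4 — prev 3 → CONFLICT
12: bank 3 row 2 — prev 5 → CONFLICT
13: bank 2 row 13 — prev None → EMPTY

TRACE = E,E,H,E,E,C,C,C,C,C,C,C,C,E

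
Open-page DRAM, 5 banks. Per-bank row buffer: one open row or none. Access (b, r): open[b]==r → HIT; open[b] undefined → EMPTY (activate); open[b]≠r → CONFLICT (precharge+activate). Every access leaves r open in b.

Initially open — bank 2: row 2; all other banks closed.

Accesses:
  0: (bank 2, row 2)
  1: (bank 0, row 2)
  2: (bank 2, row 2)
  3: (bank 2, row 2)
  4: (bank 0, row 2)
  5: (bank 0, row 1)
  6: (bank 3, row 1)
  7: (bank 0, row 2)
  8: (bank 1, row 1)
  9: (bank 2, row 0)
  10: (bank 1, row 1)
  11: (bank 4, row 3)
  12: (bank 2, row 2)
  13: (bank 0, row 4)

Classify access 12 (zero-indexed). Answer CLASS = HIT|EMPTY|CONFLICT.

CLASS = CONFLICT

#0 (2,2) H  (was 2)
#1 (0,2) E
#2 (2,2) H  (was 2)
#3 (2,2) H  (was 2)
#4 (0,2) H  (was 2)
#5 (0,1) C  (was 2)
#6 (3,1) E
#7 (0,2) C  (was 1)
#8 (1,1) E
#9 (2,0) C  (was 2)
#10 (1,1) H  (was 1)
#11 (4,3) E
#12 (2,2) C  (was 0)
#13 (0,4) C  (was 2)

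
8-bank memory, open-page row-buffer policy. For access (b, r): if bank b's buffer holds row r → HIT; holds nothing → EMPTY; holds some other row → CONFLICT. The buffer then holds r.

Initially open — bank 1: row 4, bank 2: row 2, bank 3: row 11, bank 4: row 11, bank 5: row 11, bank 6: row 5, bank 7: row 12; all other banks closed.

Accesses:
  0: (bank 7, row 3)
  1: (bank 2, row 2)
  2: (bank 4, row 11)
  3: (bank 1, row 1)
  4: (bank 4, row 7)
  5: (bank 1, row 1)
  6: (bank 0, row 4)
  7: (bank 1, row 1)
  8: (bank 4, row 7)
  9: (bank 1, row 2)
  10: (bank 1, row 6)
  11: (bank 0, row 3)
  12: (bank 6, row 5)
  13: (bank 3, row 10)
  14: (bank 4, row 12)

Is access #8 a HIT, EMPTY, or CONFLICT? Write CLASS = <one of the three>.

CLASS = HIT

  [0] b7 r3: had r12 ⇒ C
  [1] b2 r2: had r2 ⇒ H
  [2] b4 r11: had r11 ⇒ H
  [3] b1 r1: had r4 ⇒ C
  [4] b4 r7: had r11 ⇒ C
  [5] b1 r1: had r1 ⇒ H
  [6] b0 r4: no row ⇒ E
  [7] b1 r1: had r1 ⇒ H
  [8] b4 r7: had r7 ⇒ H
  [9] b1 r2: had r1 ⇒ C
  [10] b1 r6: had r2 ⇒ C
  [11] b0 r3: had r4 ⇒ C
  [12] b6 r5: had r5 ⇒ H
  [13] b3 r10: had r11 ⇒ C
  [14] b4 r12: had r7 ⇒ C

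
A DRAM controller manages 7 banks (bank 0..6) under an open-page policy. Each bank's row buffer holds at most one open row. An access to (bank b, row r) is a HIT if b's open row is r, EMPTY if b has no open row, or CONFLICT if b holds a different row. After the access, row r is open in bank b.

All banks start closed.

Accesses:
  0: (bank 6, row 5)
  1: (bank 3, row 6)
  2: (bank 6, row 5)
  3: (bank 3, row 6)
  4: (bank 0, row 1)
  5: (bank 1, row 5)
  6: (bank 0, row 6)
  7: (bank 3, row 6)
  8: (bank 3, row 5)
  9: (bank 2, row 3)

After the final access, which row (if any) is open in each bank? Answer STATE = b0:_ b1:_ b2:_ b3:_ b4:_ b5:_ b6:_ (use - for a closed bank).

STATE = b0:6 b1:5 b2:3 b3:5 b4:- b5:- b6:5

  [0] b6 r5: no row ⇒ E
  [1] b3 r6: no row ⇒ E
  [2] b6 r5: had r5 ⇒ H
  [3] b3 r6: had r6 ⇒ H
  [4] b0 r1: no row ⇒ E
  [5] b1 r5: no row ⇒ E
  [6] b0 r6: had r1 ⇒ C
  [7] b3 r6: had r6 ⇒ H
  [8] b3 r5: had r6 ⇒ C
  [9] b2 r3: no row ⇒ E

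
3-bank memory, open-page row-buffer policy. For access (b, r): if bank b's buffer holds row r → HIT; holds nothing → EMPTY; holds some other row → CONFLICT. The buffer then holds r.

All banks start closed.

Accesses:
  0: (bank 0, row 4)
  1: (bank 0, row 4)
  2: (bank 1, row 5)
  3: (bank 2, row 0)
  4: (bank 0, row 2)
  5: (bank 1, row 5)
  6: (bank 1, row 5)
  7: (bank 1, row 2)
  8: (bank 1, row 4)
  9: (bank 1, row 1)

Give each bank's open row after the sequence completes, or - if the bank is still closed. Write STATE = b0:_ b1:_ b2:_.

STATE = b0:2 b1:1 b2:0

  [0] b0 r4: no row ⇒ E
  [1] b0 r4: had r4 ⇒ H
  [2] b1 r5: no row ⇒ E
  [3] b2 r0: no row ⇒ E
  [4] b0 r2: had r4 ⇒ C
  [5] b1 r5: had r5 ⇒ H
  [6] b1 r5: had r5 ⇒ H
  [7] b1 r2: had r5 ⇒ C
  [8] b1 r4: had r2 ⇒ C
  [9] b1 r1: had r4 ⇒ C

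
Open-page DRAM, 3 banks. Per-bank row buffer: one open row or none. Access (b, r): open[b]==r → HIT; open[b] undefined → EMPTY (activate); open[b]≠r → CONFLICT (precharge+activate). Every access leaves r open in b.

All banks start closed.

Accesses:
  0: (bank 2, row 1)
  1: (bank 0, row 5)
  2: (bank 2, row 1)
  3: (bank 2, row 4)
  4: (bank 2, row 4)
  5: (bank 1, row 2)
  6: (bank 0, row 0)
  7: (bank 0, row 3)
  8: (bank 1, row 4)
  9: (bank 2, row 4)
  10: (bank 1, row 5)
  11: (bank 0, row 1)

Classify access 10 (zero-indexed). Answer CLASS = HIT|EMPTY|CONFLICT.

CLASS = CONFLICT

0: bank 2 row 1 — prev None → EMPTY
1: bank 0 row 5 — prev None → EMPTY
2: bank 2 row 1 — prev 1 → HIT
3: bank 2 row 4 — prev 1 → CONFLICT
4: bank 2 row 4 — prev 4 → HIT
5: bank 1 row 2 — prev None → EMPTY
6: bank 0 row 0 — prev 5 → CONFLICT
7: bank 0 row 3 — prev 0 → CONFLICT
8: bank 1 row 4 — prev 2 → CONFLICT
9: bank 2 row 4 — prev 4 → HIT
10: bank 1 row 5 — prev 4 → CONFLICT
11: bank 0 row 1 — prev 3 → CONFLICT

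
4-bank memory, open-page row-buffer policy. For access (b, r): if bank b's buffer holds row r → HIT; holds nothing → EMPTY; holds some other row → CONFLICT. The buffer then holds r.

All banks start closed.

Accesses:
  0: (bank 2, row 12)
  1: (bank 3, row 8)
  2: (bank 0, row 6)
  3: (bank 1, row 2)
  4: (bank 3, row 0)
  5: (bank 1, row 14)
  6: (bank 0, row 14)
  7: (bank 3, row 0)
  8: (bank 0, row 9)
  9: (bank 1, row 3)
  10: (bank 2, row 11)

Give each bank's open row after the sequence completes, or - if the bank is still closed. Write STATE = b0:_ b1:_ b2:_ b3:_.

STATE = b0:9 b1:3 b2:11 b3:0

  [0] b2 r12: no row ⇒ E
  [1] b3 r8: no row ⇒ E
  [2] b0 r6: no row ⇒ E
  [3] b1 r2: no row ⇒ E
  [4] b3 r0: had r8 ⇒ C
  [5] b1 r14: had r2 ⇒ C
  [6] b0 r14: had r6 ⇒ C
  [7] b3 r0: had r0 ⇒ H
  [8] b0 r9: had r14 ⇒ C
  [9] b1 r3: had r14 ⇒ C
  [10] b2 r11: had r12 ⇒ C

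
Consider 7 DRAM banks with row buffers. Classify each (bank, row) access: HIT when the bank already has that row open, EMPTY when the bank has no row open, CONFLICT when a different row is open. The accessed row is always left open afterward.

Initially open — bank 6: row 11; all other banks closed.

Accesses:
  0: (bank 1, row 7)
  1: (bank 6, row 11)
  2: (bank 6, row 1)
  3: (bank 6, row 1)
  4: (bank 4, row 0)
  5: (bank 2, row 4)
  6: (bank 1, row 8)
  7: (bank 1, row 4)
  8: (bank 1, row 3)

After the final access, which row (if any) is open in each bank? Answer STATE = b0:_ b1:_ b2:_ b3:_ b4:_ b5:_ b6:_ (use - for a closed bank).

step 0: bank1 None->7 [EMPTY]
step 1: bank6 11->11 [HIT]
step 2: bank6 11->1 [CONFLICT]
step 3: bank6 1->1 [HIT]
step 4: bank4 None->0 [EMPTY]
step 5: bank2 None->4 [EMPTY]
step 6: bank1 7->8 [CONFLICT]
step 7: bank1 8->4 [CONFLICT]
step 8: bank1 4->3 [CONFLICT]

STATE = b0:- b1:3 b2:4 b3:- b4:0 b5:- b6:1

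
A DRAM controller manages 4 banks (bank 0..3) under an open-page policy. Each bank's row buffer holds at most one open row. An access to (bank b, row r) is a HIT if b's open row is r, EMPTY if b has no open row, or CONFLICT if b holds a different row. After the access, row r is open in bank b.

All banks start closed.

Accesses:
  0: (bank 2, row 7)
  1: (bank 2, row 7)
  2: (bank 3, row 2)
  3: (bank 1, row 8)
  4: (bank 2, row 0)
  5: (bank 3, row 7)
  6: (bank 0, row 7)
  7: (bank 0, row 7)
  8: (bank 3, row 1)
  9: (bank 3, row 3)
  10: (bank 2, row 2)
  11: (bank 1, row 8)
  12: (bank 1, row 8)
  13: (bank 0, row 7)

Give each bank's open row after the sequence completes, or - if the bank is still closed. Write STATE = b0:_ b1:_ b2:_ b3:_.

STATE = b0:7 b1:8 b2:2 b3:3

step 0: bank2 None->7 [EMPTY]
step 1: bank2 7->7 [HIT]
step 2: bank3 None->2 [EMPTY]
step 3: bank1 None->8 [EMPTY]
step 4: bank2 7->0 [CONFLICT]
step 5: bank3 2->7 [CONFLICT]
step 6: bank0 None->7 [EMPTY]
step 7: bank0 7->7 [HIT]
step 8: bank3 7->1 [CONFLICT]
step 9: bank3 1->3 [CONFLICT]
step 10: bank2 0->2 [CONFLICT]
step 11: bank1 8->8 [HIT]
step 12: bank1 8->8 [HIT]
step 13: bank0 7->7 [HIT]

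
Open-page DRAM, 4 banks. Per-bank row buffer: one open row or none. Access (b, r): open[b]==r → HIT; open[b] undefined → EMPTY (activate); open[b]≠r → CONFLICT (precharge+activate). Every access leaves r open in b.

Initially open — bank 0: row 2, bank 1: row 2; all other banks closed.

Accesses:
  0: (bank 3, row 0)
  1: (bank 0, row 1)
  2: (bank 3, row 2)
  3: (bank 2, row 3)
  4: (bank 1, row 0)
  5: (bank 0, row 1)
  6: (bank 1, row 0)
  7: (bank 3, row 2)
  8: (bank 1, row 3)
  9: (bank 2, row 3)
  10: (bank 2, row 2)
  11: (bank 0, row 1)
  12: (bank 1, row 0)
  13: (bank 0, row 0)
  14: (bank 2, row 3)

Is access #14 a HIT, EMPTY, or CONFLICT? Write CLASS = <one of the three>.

  [0] b3 r0: no row ⇒ E
  [1] b0 r1: had r2 ⇒ C
  [2] b3 r2: had r0 ⇒ C
  [3] b2 r3: no row ⇒ E
  [4] b1 r0: had r2 ⇒ C
  [5] b0 r1: had r1 ⇒ H
  [6] b1 r0: had r0 ⇒ H
  [7] b3 r2: had r2 ⇒ H
  [8] b1 r3: had r0 ⇒ C
  [9] b2 r3: had r3 ⇒ H
  [10] b2 r2: had r3 ⇒ C
  [11] b0 r1: had r1 ⇒ H
  [12] b1 r0: had r3 ⇒ C
  [13] b0 r0: had r1 ⇒ C
  [14] b2 r3: had r2 ⇒ C

CLASS = CONFLICT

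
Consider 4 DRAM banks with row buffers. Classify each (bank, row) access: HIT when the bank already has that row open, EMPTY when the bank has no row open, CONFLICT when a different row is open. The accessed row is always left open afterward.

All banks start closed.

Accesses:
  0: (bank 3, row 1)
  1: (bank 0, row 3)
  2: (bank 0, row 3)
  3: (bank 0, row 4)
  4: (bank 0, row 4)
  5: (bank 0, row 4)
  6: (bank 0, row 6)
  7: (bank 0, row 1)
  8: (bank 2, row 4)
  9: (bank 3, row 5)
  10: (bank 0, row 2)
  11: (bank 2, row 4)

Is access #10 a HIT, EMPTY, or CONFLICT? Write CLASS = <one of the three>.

CLASS = CONFLICT

0: bank 3 row 1 — prev None → EMPTY
1: bank 0 row 3 — prev None → EMPTY
2: bank 0 row 3 — prev 3 → HIT
3: bank 0 row 4 — prev 3 → CONFLICT
4: bank 0 row 4 — prev 4 → HIT
5: bank 0 row 4 — prev 4 → HIT
6: bank 0 row 6 — prev 4 → CONFLICT
7: bank 0 row 1 — prev 6 → CONFLICT
8: bank 2 row 4 — prev None → EMPTY
9: bank 3 row 5 — prev 1 → CONFLICT
10: bank 0 row 2 — prev 1 → CONFLICT
11: bank 2 row 4 — prev 4 → HIT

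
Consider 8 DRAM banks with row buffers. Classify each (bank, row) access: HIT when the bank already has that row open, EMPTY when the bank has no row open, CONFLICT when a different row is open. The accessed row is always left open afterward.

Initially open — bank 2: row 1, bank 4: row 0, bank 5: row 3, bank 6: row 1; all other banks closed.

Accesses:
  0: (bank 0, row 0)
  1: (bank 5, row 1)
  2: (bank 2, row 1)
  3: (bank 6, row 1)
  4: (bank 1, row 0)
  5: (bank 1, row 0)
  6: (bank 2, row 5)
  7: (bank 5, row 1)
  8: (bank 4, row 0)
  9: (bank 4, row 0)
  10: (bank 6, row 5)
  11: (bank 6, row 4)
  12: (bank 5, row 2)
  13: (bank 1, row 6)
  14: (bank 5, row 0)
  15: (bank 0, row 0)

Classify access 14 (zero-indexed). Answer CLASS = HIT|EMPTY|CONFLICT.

CLASS = CONFLICT

#0 (0,0) E
#1 (5,1) C  (was 3)
#2 (2,1) H  (was 1)
#3 (6,1) H  (was 1)
#4 (1,0) E
#5 (1,0) H  (was 0)
#6 (2,5) C  (was 1)
#7 (5,1) H  (was 1)
#8 (4,0) H  (was 0)
#9 (4,0) H  (was 0)
#10 (6,5) C  (was 1)
#11 (6,4) C  (was 5)
#12 (5,2) C  (was 1)
#13 (1,6) C  (was 0)
#14 (5,0) C  (was 2)
#15 (0,0) H  (was 0)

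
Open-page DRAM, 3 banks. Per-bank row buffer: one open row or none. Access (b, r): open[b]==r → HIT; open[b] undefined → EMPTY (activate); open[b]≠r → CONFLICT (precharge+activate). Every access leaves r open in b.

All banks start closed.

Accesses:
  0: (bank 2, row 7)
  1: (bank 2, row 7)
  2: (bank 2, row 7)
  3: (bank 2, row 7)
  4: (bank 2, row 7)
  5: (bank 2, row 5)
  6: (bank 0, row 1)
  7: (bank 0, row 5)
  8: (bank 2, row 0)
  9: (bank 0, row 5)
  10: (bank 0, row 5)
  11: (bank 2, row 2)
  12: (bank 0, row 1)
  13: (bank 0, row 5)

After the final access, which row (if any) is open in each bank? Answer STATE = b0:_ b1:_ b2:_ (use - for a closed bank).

STATE = b0:5 b1:- b2:2

  [0] b2 r7: no row ⇒ E
  [1] b2 r7: had r7 ⇒ H
  [2] b2 r7: had r7 ⇒ H
  [3] b2 r7: had r7 ⇒ H
  [4] b2 r7: had r7 ⇒ H
  [5] b2 r5: had r7 ⇒ C
  [6] b0 r1: no row ⇒ E
  [7] b0 r5: had r1 ⇒ C
  [8] b2 r0: had r5 ⇒ C
  [9] b0 r5: had r5 ⇒ H
  [10] b0 r5: had r5 ⇒ H
  [11] b2 r2: had r0 ⇒ C
  [12] b0 r1: had r5 ⇒ C
  [13] b0 r5: had r1 ⇒ C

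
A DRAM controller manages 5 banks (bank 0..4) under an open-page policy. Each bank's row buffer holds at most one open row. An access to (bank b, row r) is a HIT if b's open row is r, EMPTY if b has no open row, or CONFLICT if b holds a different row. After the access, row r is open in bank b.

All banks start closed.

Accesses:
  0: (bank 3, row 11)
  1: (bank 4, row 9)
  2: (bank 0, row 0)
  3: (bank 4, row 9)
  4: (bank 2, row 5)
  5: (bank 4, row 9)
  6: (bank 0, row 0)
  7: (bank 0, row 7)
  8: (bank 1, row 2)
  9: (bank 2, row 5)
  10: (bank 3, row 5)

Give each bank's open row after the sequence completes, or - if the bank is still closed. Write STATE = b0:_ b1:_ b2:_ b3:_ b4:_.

0: bank 3 row 11 — prev None → EMPTY
1: bank 4 row 9 — prev None → EMPTY
2: bank 0 row 0 — prev None → EMPTY
3: bank 4 row 9 — prev 9 → HIT
4: bank 2 row 5 — prev None → EMPTY
5: bank 4 row 9 — prev 9 → HIT
6: bank 0 row 0 — prev 0 → HIT
7: bank 0 row 7 — prev 0 → CONFLICT
8: bank 1 row 2 — prev None → EMPTY
9: bank 2 row 5 — prev 5 → HIT
10: bank 3 row 5 — prev 11 → CONFLICT

STATE = b0:7 b1:2 b2:5 b3:5 b4:9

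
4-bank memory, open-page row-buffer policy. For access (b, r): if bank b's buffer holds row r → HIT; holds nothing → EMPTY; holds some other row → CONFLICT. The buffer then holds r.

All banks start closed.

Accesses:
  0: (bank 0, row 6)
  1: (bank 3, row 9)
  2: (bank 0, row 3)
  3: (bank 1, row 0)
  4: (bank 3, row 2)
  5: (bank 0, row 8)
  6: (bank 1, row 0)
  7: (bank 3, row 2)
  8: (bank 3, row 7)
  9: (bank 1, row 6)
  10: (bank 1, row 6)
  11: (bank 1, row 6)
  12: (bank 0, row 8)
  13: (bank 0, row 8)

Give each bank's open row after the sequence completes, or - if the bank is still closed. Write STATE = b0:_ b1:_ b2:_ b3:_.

0: bank 0 row 6 — prev None → EMPTY
1: bank 3 row 9 — prev None → EMPTY
2: bank 0 row 3 — prev 6 → CONFLICT
3: bank 1 row 0 — prev None → EMPTY
4: bank 3 row 2 — prev 9 → CONFLICT
5: bank 0 row 8 — prev 3 → CONFLICT
6: bank 1 row 0 — prev 0 → HIT
7: bank 3 row 2 — prev 2 → HIT
8: bank 3 row 7 — prev 2 → CONFLICT
9: bank 1 row 6 — prev 0 → CONFLICT
10: bank 1 row 6 — prev 6 → HIT
11: bank 1 row 6 — prev 6 → HIT
12: bank 0 row 8 — prev 8 → HIT
13: bank 0 row 8 — prev 8 → HIT

STATE = b0:8 b1:6 b2:- b3:7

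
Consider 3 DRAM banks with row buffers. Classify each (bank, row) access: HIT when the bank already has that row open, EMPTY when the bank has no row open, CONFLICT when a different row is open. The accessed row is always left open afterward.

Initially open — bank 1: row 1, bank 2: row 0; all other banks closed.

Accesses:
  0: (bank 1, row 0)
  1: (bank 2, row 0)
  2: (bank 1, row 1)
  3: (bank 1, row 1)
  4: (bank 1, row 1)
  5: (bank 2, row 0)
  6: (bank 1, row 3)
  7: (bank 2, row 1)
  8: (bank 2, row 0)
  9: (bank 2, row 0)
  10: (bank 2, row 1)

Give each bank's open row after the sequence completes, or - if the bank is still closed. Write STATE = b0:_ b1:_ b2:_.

STATE = b0:- b1:3 b2:1

  [0] b1 r0: had r1 ⇒ C
  [1] b2 r0: had r0 ⇒ H
  [2] b1 r1: had r0 ⇒ C
  [3] b1 r1: had r1 ⇒ H
  [4] b1 r1: had r1 ⇒ H
  [5] b2 r0: had r0 ⇒ H
  [6] b1 r3: had r1 ⇒ C
  [7] b2 r1: had r0 ⇒ C
  [8] b2 r0: had r1 ⇒ C
  [9] b2 r0: had r0 ⇒ H
  [10] b2 r1: had r0 ⇒ C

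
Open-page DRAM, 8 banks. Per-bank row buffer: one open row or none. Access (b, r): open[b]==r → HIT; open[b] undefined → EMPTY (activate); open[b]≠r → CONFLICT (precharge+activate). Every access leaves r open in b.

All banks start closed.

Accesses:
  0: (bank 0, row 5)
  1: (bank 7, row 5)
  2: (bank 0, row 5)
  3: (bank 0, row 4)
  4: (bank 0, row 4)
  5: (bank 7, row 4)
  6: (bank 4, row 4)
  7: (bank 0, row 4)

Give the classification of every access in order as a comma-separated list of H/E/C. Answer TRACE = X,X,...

TRACE = E,E,H,C,H,C,E,H

0: bank 0 row 5 — prev None → EMPTY
1: bank 7 row 5 — prev None → EMPTY
2: bank 0 row 5 — prev 5 → HIT
3: bank 0 row 4 — prev 5 → CONFLICT
4: bank 0 row 4 — prev 4 → HIT
5: bank 7 row 4 — prev 5 → CONFLICT
6: bank 4 row 4 — prev None → EMPTY
7: bank 0 row 4 — prev 4 → HIT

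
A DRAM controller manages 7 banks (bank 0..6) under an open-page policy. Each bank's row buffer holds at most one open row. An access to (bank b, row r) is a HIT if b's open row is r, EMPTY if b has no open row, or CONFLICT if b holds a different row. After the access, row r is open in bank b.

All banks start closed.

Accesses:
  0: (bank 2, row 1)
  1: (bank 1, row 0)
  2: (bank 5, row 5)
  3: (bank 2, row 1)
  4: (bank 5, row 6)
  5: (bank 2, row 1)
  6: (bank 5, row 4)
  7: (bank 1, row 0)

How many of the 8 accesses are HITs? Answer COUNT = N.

COUNT = 3

0: bank 2 row 1 — prev None → EMPTY
1: bank 1 row 0 — prev None → EMPTY
2: bank 5 row 5 — prev None → EMPTY
3: bank 2 row 1 — prev 1 → HIT
4: bank 5 row 6 — prev 5 → CONFLICT
5: bank 2 row 1 — prev 1 → HIT
6: bank 5 row 4 — prev 6 → CONFLICT
7: bank 1 row 0 — prev 0 → HIT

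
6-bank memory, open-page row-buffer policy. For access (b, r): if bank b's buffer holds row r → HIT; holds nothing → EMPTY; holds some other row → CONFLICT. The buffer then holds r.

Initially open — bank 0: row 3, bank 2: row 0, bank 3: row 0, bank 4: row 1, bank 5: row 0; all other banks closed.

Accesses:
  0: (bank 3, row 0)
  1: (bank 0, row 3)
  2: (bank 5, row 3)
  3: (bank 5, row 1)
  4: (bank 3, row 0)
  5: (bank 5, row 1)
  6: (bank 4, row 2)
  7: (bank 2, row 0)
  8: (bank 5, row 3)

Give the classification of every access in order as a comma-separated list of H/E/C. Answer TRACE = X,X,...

TRACE = H,H,C,C,H,H,C,H,C

0: bank 3 row 0 — prev 0 → HIT
1: bank 0 row 3 — prev 3 → HIT
2: bank 5 row 3 — prev 0 → CONFLICT
3: bank 5 row 1 — prev 3 → CONFLICT
4: bank 3 row 0 — prev 0 → HIT
5: bank 5 row 1 — prev 1 → HIT
6: bank 4 row 2 — prev 1 → CONFLICT
7: bank 2 row 0 — prev 0 → HIT
8: bank 5 row 3 — prev 1 → CONFLICT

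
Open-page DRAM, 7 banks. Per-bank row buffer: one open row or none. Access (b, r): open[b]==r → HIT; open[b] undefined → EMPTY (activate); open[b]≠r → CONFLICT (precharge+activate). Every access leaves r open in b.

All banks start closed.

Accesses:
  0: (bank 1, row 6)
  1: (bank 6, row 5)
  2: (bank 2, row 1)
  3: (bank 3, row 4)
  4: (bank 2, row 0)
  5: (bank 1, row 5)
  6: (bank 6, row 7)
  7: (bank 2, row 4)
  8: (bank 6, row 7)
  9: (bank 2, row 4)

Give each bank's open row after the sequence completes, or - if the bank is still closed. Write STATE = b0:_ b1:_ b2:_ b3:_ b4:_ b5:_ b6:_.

0: bank 1 row 6 — prev None → EMPTY
1: bank 6 row 5 — prev None → EMPTY
2: bank 2 row 1 — prev None → EMPTY
3: bank 3 row 4 — prev None → EMPTY
4: bank 2 row 0 — prev 1 → CONFLICT
5: bank 1 row 5 — prev 6 → CONFLICT
6: bank 6 row 7 — prev 5 → CONFLICT
7: bank 2 row 4 — prev 0 → CONFLICT
8: bank 6 row 7 — prev 7 → HIT
9: bank 2 row 4 — prev 4 → HIT

STATE = b0:- b1:5 b2:4 b3:4 b4:- b5:- b6:7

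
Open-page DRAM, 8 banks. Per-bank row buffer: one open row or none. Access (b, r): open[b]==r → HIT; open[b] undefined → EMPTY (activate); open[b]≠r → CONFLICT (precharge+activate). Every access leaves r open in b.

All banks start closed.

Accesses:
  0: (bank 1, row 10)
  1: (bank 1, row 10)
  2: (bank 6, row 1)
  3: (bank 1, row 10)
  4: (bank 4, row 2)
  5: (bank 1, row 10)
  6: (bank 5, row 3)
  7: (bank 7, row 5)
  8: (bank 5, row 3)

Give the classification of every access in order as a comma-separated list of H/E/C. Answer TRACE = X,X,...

TRACE = E,H,E,H,E,H,E,E,H

  [0] b1 r10: no row ⇒ E
  [1] b1 r10: had r10 ⇒ H
  [2] b6 r1: no row ⇒ E
  [3] b1 r10: had r10 ⇒ H
  [4] b4 r2: no row ⇒ E
  [5] b1 r10: had r10 ⇒ H
  [6] b5 r3: no row ⇒ E
  [7] b7 r5: no row ⇒ E
  [8] b5 r3: had r3 ⇒ H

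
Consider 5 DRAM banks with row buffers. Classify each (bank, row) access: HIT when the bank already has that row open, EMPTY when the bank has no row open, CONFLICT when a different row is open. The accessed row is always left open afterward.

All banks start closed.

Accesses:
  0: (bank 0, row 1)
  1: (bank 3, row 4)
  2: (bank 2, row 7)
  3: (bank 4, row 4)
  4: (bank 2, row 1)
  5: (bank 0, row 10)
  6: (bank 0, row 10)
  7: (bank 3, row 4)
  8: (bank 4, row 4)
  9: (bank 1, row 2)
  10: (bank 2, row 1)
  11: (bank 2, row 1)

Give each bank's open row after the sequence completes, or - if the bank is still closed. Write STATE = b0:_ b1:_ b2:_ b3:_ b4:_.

#0 (0,1) E
#1 (3,4) E
#2 (2,7) E
#3 (4,4) E
#4 (2,1) C  (was 7)
#5 (0,10) C  (was 1)
#6 (0,10) H  (was 10)
#7 (3,4) H  (was 4)
#8 (4,4) H  (was 4)
#9 (1,2) E
#10 (2,1) H  (was 1)
#11 (2,1) H  (was 1)

STATE = b0:10 b1:2 b2:1 b3:4 b4:4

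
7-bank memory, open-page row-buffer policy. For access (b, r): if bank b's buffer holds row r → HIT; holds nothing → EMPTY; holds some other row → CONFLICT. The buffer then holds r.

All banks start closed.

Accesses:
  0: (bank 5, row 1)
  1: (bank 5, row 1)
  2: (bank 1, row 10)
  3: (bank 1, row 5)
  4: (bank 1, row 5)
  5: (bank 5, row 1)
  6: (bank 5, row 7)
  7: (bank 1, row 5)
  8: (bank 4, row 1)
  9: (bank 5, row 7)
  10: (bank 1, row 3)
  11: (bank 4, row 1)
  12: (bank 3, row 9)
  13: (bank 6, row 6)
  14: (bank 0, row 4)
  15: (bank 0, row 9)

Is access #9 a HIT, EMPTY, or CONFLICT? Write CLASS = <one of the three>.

CLASS = HIT

#0 (5,1) E
#1 (5,1) H  (was 1)
#2 (1,10) E
#3 (1,5) C  (was 10)
#4 (1,5) H  (was 5)
#5 (5,1) H  (was 1)
#6 (5,7) C  (was 1)
#7 (1,5) H  (was 5)
#8 (4,1) E
#9 (5,7) H  (was 7)
#10 (1,3) C  (was 5)
#11 (4,1) H  (was 1)
#12 (3,9) E
#13 (6,6) E
#14 (0,4) E
#15 (0,9) C  (was 4)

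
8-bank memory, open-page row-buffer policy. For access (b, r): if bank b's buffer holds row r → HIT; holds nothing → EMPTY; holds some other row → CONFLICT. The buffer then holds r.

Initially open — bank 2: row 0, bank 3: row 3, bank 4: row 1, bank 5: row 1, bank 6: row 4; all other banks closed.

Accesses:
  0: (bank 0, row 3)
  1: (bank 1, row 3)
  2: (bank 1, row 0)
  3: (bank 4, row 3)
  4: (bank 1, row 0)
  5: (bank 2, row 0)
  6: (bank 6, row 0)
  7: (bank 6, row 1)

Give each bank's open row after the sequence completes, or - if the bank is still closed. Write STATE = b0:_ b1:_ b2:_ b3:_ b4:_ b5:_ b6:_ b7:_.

STATE = b0:3 b1:0 b2:0 b3:3 b4:3 b5:1 b6:1 b7:-

#0 (0,3) E
#1 (1,3) E
#2 (1,0) C  (was 3)
#3 (4,3) C  (was 1)
#4 (1,0) H  (was 0)
#5 (2,0) H  (was 0)
#6 (6,0) C  (was 4)
#7 (6,1) C  (was 0)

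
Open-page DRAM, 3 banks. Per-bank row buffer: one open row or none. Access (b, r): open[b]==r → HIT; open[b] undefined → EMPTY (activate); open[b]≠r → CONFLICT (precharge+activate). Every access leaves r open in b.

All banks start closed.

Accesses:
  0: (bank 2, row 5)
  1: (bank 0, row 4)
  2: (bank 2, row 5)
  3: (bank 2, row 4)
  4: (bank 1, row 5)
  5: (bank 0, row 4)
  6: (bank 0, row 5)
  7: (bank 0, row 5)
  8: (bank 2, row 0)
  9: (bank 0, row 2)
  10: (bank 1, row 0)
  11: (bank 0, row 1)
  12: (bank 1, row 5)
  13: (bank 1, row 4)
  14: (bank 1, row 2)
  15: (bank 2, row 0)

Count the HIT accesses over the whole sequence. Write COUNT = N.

COUNT = 4

  [0] b2 r5: no row ⇒ E
  [1] b0 r4: no row ⇒ E
  [2] b2 r5: had r5 ⇒ H
  [3] b2 r4: had r5 ⇒ C
  [4] b1 r5: no row ⇒ E
  [5] b0 r4: had r4 ⇒ H
  [6] b0 r5: had r4 ⇒ C
  [7] b0 r5: had r5 ⇒ H
  [8] b2 r0: had r4 ⇒ C
  [9] b0 r2: had r5 ⇒ C
  [10] b1 r0: had r5 ⇒ C
  [11] b0 r1: had r2 ⇒ C
  [12] b1 r5: had r0 ⇒ C
  [13] b1 r4: had r5 ⇒ C
  [14] b1 r2: had r4 ⇒ C
  [15] b2 r0: had r0 ⇒ H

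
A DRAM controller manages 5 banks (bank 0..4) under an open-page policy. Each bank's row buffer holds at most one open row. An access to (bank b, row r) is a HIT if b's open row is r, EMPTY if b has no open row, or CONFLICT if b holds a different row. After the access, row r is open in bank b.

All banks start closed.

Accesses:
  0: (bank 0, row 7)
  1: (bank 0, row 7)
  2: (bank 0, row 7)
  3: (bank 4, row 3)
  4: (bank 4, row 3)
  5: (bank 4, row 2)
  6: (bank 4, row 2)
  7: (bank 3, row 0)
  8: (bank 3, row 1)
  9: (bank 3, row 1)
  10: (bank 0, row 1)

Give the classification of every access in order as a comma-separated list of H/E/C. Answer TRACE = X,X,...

0: bank 0 row 7 — prev None → EMPTY
1: bank 0 row 7 — prev 7 → HIT
2: bank 0 row 7 — prev 7 → HIT
3: bank 4 row 3 — prev None → EMPTY
4: bank 4 row 3 — prev 3 → HIT
5: bank 4 row 2 — prev 3 → CONFLICT
6: bank 4 row 2 — prev 2 → HIT
7: bank 3 row 0 — prev None → EMPTY
8: bank 3 row 1 — prev 0 → CONFLICT
9: bank 3 row 1 — prev 1 → HIT
10: bank 0 row 1 — prev 7 → CONFLICT

TRACE = E,H,H,E,H,C,H,E,C,H,C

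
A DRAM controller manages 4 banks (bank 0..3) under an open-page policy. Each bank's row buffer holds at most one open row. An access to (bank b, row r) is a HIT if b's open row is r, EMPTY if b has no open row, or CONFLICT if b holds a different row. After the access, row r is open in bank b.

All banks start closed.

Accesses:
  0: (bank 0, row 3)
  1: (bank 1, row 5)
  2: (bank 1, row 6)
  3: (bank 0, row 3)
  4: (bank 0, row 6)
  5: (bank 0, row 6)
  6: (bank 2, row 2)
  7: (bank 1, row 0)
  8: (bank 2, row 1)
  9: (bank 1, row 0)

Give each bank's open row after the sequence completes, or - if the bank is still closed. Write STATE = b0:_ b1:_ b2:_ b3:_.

STATE = b0:6 b1:0 b2:1 b3:-

#0 (0,3) E
#1 (1,5) E
#2 (1,6) C  (was 5)
#3 (0,3) H  (was 3)
#4 (0,6) C  (was 3)
#5 (0,6) H  (was 6)
#6 (2,2) E
#7 (1,0) C  (was 6)
#8 (2,1) C  (was 2)
#9 (1,0) H  (was 0)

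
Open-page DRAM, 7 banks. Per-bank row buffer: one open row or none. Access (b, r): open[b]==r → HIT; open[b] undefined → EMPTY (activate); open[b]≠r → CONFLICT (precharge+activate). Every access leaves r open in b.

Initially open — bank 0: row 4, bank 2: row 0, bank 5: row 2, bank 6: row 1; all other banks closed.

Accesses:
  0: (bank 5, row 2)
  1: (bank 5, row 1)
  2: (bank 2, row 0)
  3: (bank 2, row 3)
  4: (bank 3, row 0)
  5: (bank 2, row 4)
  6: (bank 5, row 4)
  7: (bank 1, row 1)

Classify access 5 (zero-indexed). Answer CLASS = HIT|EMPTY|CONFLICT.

step 0: bank5 2->2 [HIT]
step 1: bank5 2->1 [CONFLICT]
step 2: bank2 0->0 [HIT]
step 3: bank2 0->3 [CONFLICT]
step 4: bank3 None->0 [EMPTY]
step 5: bank2 3->4 [CONFLICT]
step 6: bank5 1->4 [CONFLICT]
step 7: bank1 None->1 [EMPTY]

CLASS = CONFLICT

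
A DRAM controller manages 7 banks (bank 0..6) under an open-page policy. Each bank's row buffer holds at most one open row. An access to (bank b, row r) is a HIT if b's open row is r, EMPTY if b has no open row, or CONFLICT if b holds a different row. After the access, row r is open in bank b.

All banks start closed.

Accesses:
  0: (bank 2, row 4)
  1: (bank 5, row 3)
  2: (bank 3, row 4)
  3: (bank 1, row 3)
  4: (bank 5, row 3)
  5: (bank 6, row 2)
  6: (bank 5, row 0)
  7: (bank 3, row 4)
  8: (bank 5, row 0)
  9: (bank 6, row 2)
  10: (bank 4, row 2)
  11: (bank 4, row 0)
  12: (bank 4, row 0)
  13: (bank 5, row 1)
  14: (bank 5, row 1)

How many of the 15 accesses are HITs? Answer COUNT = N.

step 0: bank2 None->4 [EMPTY]
step 1: bank5 None->3 [EMPTY]
step 2: bank3 None->4 [EMPTY]
step 3: bank1 None->3 [EMPTY]
step 4: bank5 3->3 [HIT]
step 5: bank6 None->2 [EMPTY]
step 6: bank5 3->0 [CONFLICT]
step 7: bank3 4->4 [HIT]
step 8: bank5 0->0 [HIT]
step 9: bank6 2->2 [HIT]
step 10: bank4 None->2 [EMPTY]
step 11: bank4 2->0 [CONFLICT]
step 12: bank4 0->0 [HIT]
step 13: bank5 0->1 [CONFLICT]
step 14: bank5 1->1 [HIT]

COUNT = 6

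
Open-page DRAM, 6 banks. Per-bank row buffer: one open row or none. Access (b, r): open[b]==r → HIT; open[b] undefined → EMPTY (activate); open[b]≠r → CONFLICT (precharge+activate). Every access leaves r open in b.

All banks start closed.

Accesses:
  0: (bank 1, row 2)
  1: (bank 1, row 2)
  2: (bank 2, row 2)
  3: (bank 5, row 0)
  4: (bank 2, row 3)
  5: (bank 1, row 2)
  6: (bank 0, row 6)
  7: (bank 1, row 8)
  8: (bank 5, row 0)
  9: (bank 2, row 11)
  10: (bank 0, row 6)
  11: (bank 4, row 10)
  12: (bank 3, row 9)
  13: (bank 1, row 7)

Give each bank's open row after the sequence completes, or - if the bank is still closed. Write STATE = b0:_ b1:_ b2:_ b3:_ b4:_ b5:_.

0: bank 1 row 2 — prev None → EMPTY
1: bank 1 row 2 — prev 2 → HIT
2: bank 2 row 2 — prev None → EMPTY
3: bank 5 row 0 — prev None → EMPTY
4: bank 2 row 3 — prev 2 → CONFLICT
5: bank 1 row 2 — prev 2 → HIT
6: bank 0 row 6 — prev None → EMPTY
7: bank 1 row 8 — prev 2 → CONFLICT
8: bank 5 row 0 — prev 0 → HIT
9: bank 2 row 11 — prev 3 → CONFLICT
10: bank 0 row 6 — prev 6 → HIT
11: bank 4 row 10 — prev None → EMPTY
12: bank 3 row 9 — prev None → EMPTY
13: bank 1 row 7 — prev 8 → CONFLICT

STATE = b0:6 b1:7 b2:11 b3:9 b4:10 b5:0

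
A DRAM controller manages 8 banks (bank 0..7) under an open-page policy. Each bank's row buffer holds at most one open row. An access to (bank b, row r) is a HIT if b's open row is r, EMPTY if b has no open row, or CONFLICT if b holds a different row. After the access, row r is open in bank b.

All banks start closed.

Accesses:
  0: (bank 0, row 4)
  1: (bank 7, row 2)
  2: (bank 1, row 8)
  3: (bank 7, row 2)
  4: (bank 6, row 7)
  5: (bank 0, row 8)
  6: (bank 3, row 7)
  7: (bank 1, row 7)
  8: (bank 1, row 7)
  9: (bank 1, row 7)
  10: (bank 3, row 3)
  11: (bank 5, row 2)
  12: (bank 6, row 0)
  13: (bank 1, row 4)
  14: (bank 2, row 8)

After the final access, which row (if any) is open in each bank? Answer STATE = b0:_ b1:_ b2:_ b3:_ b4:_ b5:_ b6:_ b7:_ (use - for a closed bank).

STATE = b0:8 b1:4 b2:8 b3:3 b4:- b5:2 b6:0 b7:2

0: bank 0 row 4 — prev None → EMPTY
1: bank 7 row 2 — prev None → EMPTY
2: bank 1 row 8 — prev None → EMPTY
3: bank 7 row 2 — prev 2 → HIT
4: bank 6 row 7 — prev None → EMPTY
5: bank 0 row 8 — prev 4 → CONFLICT
6: bank 3 row 7 — prev None → EMPTY
7: bank 1 row 7 — prev 8 → CONFLICT
8: bank 1 row 7 — prev 7 → HIT
9: bank 1 row 7 — prev 7 → HIT
10: bank 3 row 3 — prev 7 → CONFLICT
11: bank 5 row 2 — prev None → EMPTY
12: bank 6 row 0 — prev 7 → CONFLICT
13: bank 1 row 4 — prev 7 → CONFLICT
14: bank 2 row 8 — prev None → EMPTY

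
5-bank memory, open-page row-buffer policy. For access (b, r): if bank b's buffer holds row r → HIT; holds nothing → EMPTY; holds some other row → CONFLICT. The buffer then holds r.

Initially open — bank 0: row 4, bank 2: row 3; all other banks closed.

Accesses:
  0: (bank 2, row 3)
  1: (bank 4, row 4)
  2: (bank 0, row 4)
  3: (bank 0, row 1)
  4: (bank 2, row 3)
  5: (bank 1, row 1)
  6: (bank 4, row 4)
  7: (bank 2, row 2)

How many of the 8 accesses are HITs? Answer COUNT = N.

#0 (2,3) H  (was 3)
#1 (4,4) E
#2 (0,4) H  (was 4)
#3 (0,1) C  (was 4)
#4 (2,3) H  (was 3)
#5 (1,1) E
#6 (4,4) H  (was 4)
#7 (2,2) C  (was 3)

COUNT = 4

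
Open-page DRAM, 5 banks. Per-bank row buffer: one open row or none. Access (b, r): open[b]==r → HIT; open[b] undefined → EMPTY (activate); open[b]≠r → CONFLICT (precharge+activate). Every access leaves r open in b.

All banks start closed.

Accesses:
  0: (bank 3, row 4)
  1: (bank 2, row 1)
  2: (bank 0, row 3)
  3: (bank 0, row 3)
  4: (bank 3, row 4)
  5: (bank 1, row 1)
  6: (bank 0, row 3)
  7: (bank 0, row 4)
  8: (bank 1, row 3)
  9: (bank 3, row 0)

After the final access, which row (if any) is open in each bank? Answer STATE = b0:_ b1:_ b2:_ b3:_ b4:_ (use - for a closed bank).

STATE = b0:4 b1:3 b2:1 b3:0 b4:-

0: bank 3 row 4 — prev None → EMPTY
1: bank 2 row 1 — prev None → EMPTY
2: bank 0 row 3 — prev None → EMPTY
3: bank 0 row 3 — prev 3 → HIT
4: bank 3 row 4 — prev 4 → HIT
5: bank 1 row 1 — prev None → EMPTY
6: bank 0 row 3 — prev 3 → HIT
7: bank 0 row 4 — prev 3 → CONFLICT
8: bank 1 row 3 — prev 1 → CONFLICT
9: bank 3 row 0 — prev 4 → CONFLICT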